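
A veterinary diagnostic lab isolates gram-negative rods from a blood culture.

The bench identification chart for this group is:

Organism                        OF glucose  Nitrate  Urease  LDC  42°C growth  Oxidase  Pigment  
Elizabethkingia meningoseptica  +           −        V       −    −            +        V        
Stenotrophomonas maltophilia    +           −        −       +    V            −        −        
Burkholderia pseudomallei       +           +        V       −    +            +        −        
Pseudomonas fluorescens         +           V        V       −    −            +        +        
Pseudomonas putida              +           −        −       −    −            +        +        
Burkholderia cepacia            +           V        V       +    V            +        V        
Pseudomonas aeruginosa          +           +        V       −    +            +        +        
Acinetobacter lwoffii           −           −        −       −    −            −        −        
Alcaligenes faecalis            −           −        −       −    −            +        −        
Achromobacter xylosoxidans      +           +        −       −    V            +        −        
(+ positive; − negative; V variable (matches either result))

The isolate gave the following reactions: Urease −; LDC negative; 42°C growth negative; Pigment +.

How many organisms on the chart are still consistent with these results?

3

LDC −: excludes Stenotrophomonas maltophilia, Burkholderia cepacia — 8 left.
Urease −: all 8 remaining candidates are consistent.
Pigment +: excludes Burkholderia pseudomallei, Acinetobacter lwoffii, Alcaligenes faecalis, Achromobacter xylosoxidans — 4 left.
42°C growth −: excludes Pseudomonas aeruginosa — 3 left.
Still consistent: Elizabethkingia meningoseptica, Pseudomonas fluorescens, Pseudomonas putida.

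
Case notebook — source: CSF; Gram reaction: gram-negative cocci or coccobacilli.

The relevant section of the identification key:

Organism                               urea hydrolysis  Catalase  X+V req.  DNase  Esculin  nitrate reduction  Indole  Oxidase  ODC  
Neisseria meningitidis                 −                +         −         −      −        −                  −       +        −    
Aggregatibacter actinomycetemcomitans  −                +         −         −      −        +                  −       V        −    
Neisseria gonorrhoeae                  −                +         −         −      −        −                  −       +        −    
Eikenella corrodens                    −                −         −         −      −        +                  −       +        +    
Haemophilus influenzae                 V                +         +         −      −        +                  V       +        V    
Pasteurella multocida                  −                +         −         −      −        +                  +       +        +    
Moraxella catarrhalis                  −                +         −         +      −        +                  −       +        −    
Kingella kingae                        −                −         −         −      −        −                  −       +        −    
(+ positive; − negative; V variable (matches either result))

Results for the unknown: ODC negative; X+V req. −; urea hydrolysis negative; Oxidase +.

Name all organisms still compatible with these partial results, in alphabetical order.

Aggregatibacter actinomycetemcomitans, Kingella kingae, Moraxella catarrhalis, Neisseria gonorrhoeae, Neisseria meningitidis

ODC −: excludes Eikenella corrodens, Pasteurella multocida — 6 left.
urea hydrolysis −: all 6 remaining candidates are consistent.
Oxidase +: all 6 remaining candidates are consistent.
X+V req. −: excludes Haemophilus influenzae — 5 left.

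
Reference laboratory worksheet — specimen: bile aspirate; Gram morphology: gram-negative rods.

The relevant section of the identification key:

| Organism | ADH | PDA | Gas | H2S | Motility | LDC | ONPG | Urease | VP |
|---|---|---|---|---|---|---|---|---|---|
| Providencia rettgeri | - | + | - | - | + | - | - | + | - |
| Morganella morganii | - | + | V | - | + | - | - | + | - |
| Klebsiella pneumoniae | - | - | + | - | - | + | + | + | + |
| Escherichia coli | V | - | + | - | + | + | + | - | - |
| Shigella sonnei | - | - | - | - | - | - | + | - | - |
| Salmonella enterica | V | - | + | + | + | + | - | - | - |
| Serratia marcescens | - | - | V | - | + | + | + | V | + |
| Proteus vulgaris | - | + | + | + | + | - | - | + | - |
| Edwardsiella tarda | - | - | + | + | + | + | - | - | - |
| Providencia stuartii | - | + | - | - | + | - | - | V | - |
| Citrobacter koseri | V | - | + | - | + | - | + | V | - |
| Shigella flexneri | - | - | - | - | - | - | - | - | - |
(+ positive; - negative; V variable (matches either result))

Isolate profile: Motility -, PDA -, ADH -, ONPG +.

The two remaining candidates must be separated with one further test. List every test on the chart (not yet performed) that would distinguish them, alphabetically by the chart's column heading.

Gas, LDC, Urease, VP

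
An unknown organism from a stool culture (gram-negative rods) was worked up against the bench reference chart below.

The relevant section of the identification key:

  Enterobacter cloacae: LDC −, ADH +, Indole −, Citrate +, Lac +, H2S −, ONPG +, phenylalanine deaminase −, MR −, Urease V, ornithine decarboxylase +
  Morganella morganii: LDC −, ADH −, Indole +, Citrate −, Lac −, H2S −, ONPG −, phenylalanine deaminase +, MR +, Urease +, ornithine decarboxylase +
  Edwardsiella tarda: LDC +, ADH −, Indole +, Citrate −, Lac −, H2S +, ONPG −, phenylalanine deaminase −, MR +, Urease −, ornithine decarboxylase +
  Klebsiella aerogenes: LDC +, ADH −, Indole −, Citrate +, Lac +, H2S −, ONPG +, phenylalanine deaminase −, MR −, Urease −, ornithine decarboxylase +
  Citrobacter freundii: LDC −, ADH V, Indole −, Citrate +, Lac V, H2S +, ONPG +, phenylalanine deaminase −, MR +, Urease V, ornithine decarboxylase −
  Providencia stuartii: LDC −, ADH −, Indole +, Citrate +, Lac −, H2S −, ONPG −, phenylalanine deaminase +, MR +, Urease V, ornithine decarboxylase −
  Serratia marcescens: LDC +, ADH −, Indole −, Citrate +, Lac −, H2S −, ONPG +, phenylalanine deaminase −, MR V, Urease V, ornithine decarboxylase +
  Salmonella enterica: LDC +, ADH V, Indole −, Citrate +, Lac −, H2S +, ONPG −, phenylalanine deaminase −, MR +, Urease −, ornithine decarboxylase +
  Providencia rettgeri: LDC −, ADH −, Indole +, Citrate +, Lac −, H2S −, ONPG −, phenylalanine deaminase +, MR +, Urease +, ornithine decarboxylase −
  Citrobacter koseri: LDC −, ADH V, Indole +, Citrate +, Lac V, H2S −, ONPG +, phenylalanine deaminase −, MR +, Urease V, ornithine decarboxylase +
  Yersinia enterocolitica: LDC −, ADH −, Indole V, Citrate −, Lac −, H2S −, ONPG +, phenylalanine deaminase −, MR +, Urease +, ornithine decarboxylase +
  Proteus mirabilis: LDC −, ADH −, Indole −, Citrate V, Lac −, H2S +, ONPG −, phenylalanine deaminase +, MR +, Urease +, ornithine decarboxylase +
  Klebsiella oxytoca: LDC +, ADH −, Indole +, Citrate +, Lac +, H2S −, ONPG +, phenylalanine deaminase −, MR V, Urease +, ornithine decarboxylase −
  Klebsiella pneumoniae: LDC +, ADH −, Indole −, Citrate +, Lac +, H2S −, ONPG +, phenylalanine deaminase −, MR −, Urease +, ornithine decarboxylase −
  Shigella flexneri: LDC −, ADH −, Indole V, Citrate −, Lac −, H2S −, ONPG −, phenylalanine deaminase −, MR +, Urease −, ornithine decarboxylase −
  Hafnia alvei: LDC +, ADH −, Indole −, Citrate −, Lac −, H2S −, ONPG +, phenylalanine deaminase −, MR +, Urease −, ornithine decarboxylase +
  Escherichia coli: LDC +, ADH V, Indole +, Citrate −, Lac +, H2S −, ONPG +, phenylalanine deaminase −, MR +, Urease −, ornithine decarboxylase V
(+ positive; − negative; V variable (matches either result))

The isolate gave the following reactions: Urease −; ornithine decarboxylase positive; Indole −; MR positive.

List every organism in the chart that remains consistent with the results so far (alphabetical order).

Urease −: excludes 6 organisms — 11 left.
ornithine decarboxylase +: excludes Citrobacter freundii, Providencia stuartii, Shigella flexneri — 8 left.
MR +: excludes Enterobacter cloacae, Klebsiella aerogenes — 6 left.
Indole −: excludes Edwardsiella tarda, Citrobacter koseri, Escherichia coli — 3 left.

Hafnia alvei, Salmonella enterica, Serratia marcescens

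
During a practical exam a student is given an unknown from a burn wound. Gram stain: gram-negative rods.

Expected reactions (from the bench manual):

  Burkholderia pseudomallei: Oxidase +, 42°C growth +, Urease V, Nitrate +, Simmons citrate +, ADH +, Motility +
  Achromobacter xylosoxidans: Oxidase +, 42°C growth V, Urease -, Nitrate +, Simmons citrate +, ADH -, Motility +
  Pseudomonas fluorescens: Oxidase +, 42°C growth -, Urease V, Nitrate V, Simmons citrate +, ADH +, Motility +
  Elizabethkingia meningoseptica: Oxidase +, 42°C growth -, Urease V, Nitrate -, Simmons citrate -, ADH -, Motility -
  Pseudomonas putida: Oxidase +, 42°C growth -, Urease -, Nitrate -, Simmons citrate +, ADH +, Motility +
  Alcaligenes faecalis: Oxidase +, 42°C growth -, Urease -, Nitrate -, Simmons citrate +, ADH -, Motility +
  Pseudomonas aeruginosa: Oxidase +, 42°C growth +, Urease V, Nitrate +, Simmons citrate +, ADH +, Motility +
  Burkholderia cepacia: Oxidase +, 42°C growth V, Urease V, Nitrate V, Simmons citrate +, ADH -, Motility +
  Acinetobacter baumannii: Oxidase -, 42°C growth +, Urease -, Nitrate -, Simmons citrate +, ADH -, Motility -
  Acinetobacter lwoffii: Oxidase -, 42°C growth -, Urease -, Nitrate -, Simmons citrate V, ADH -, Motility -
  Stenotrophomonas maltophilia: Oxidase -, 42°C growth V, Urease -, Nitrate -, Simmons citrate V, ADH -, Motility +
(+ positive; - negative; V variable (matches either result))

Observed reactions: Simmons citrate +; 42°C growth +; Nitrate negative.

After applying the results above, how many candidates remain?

42°C growth +: excludes 5 organisms — 6 left.
Simmons citrate +: all 6 remaining candidates are consistent.
Nitrate -: excludes Burkholderia pseudomallei, Achromobacter xylosoxidans, Pseudomonas aeruginosa — 3 left.
Still consistent: Acinetobacter baumannii, Burkholderia cepacia, Stenotrophomonas maltophilia.

3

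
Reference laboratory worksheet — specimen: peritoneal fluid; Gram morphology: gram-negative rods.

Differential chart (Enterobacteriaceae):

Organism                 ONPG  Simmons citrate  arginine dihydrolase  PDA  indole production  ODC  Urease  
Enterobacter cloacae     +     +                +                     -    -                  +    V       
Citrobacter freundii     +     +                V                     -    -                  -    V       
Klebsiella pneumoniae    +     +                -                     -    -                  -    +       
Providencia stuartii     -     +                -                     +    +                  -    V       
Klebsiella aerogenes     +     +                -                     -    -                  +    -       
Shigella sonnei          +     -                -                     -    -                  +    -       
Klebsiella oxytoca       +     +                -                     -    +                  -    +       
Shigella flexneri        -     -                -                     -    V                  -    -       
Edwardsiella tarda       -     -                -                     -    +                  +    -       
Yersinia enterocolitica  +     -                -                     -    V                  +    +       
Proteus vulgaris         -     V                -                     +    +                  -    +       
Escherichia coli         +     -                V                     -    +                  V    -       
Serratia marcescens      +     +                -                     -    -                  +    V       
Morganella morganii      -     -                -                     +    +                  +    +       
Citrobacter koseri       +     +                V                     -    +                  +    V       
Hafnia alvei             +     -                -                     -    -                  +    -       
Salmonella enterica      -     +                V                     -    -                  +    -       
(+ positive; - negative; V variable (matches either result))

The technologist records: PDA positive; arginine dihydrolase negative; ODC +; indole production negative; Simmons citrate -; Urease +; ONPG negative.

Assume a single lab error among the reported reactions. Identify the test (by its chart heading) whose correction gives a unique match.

As reported, no row in the chart matches all 7 reactions.
Reversing ONPG → still no organism matches.
Reversing Simmons citrate → still no organism matches.
Reversing Urease → still no organism matches.
Reversing arginine dihydrolase → still no organism matches.
Reversing PDA → still no organism matches.
Reversing indole production (to +) → unique match: Morganella morganii.
Reversing ODC → still no organism matches.

indole production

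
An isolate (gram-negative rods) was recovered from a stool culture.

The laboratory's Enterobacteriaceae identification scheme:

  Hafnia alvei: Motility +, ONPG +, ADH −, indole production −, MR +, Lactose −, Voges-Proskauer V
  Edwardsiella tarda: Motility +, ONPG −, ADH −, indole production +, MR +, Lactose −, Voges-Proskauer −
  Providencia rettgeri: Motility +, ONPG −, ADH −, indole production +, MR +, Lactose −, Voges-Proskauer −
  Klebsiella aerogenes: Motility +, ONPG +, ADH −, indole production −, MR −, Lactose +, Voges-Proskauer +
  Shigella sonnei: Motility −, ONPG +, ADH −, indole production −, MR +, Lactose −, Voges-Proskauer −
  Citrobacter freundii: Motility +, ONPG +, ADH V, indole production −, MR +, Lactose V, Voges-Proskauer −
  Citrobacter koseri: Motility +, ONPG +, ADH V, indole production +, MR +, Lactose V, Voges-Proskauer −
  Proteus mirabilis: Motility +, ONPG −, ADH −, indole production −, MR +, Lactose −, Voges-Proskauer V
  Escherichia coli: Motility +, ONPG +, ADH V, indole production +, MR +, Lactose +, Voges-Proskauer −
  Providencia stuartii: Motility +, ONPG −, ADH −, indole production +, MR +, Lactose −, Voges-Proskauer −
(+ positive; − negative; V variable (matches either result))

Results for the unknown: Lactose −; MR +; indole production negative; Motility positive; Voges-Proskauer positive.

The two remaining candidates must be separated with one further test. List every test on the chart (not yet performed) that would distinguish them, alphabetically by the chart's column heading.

ONPG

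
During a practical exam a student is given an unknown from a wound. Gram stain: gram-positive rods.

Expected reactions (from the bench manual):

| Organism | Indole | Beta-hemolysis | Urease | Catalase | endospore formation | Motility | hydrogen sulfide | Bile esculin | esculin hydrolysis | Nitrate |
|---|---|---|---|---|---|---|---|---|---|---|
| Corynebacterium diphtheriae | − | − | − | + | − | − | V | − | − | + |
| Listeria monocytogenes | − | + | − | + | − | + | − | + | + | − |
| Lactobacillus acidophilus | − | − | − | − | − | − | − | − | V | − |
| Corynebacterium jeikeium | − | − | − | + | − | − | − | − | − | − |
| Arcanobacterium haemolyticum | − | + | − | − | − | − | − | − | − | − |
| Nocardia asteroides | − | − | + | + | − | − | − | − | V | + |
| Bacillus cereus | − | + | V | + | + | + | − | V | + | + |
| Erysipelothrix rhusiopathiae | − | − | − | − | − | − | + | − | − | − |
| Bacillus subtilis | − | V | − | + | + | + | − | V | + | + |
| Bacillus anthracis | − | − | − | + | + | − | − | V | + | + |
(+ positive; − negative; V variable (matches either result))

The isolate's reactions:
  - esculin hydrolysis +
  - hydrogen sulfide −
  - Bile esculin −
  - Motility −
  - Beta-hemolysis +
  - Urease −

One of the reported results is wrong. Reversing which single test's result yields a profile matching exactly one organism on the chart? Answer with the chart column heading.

esculin hydrolysis

As reported, no row in the chart matches all 6 reactions.
Reversing Bile esculin → still no organism matches.
Reversing Motility → 2 organisms match (not unique).
Reversing Urease → still no organism matches.
Reversing Beta-hemolysis → 2 organisms match (not unique).
Reversing hydrogen sulfide → still no organism matches.
Reversing esculin hydrolysis (to −) → unique match: Arcanobacterium haemolyticum.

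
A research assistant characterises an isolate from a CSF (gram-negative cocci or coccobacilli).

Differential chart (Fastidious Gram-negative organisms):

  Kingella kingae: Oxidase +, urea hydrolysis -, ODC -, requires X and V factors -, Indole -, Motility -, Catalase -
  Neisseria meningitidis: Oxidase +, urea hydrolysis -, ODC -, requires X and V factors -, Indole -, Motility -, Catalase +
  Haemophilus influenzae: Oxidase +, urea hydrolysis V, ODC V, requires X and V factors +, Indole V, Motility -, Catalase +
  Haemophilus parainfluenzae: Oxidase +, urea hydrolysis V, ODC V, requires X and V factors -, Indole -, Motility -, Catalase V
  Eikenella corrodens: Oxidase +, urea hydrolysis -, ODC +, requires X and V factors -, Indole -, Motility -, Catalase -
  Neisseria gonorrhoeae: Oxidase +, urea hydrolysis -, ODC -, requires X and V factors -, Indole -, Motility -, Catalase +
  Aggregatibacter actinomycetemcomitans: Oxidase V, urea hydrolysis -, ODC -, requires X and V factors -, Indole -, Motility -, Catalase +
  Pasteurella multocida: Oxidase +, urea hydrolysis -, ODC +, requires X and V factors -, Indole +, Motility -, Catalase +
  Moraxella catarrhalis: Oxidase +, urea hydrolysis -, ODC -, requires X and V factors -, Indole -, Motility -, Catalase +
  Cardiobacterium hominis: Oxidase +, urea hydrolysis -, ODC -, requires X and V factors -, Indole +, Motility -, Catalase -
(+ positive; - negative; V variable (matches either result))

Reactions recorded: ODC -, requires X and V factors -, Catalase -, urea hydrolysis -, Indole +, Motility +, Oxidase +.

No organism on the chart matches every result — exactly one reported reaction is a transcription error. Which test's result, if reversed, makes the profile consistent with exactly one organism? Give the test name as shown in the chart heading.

As reported, no row in the chart matches all 7 reactions.
Reversing Indole → still no organism matches.
Reversing Motility (to -) → unique match: Cardiobacterium hominis.
Reversing requires X and V factors → still no organism matches.
Reversing Oxidase → still no organism matches.
Reversing Catalase → still no organism matches.
Reversing urea hydrolysis → still no organism matches.
Reversing ODC → still no organism matches.

Motility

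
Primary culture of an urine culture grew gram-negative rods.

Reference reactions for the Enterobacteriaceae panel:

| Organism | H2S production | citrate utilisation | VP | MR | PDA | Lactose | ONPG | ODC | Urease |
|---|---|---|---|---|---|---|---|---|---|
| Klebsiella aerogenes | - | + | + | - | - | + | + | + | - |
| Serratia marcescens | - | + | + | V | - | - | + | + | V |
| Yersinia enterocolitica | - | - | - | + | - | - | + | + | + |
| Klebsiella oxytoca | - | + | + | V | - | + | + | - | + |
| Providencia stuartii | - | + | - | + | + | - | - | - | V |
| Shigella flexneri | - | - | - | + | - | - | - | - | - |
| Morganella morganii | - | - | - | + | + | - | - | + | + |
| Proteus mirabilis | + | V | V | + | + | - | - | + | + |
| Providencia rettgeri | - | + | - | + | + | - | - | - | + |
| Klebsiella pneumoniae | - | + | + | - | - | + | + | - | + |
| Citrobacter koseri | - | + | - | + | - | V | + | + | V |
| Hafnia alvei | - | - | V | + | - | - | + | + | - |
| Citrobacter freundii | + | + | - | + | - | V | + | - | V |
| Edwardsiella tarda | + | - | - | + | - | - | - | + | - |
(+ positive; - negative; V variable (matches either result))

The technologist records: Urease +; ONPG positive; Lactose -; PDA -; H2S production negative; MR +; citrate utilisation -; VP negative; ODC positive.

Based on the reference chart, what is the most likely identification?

Yersinia enterocolitica

MR +: excludes Klebsiella aerogenes, Klebsiella pneumoniae — 12 left.
ONPG +: excludes 6 organisms — 6 left.
VP -: excludes Serratia marcescens, Klebsiella oxytoca — 4 left.
H2S production -: excludes Citrobacter freundii — 3 left.
citrate utilisation -: excludes Citrobacter koseri — 2 left.
Urease +: excludes Hafnia alvei — 1 left.
ODC +: the one remaining candidate is consistent.
Lactose -: the one remaining candidate is consistent.
PDA -: the one remaining candidate is consistent.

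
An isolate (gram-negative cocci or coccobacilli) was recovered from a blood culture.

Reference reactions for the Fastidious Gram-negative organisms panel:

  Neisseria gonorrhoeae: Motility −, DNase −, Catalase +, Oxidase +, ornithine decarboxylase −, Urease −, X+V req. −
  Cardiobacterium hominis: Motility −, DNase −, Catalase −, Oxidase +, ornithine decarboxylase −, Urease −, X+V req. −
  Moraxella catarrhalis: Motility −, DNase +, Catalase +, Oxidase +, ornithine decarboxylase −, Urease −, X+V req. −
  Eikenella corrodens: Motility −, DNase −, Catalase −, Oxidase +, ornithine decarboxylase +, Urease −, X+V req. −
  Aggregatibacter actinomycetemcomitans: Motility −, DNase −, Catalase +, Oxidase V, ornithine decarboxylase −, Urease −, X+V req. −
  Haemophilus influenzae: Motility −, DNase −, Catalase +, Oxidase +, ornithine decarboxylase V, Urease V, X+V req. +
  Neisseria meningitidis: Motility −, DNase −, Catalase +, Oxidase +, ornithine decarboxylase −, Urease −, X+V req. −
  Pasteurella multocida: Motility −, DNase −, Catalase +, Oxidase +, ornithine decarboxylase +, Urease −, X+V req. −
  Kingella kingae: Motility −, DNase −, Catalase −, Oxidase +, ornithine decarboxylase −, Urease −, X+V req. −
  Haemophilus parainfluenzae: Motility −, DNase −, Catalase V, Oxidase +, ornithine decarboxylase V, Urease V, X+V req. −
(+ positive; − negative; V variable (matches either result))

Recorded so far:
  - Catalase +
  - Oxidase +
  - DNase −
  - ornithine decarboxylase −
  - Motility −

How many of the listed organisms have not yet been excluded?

ornithine decarboxylase −: excludes Eikenella corrodens, Pasteurella multocida — 8 left.
Motility −: all 8 remaining candidates are consistent.
Oxidase +: all 8 remaining candidates are consistent.
Catalase +: excludes Cardiobacterium hominis, Kingella kingae — 6 left.
DNase −: excludes Moraxella catarrhalis — 5 left.
Still consistent: Aggregatibacter actinomycetemcomitans, Haemophilus influenzae, Haemophilus parainfluenzae, Neisseria gonorrhoeae, Neisseria meningitidis.

5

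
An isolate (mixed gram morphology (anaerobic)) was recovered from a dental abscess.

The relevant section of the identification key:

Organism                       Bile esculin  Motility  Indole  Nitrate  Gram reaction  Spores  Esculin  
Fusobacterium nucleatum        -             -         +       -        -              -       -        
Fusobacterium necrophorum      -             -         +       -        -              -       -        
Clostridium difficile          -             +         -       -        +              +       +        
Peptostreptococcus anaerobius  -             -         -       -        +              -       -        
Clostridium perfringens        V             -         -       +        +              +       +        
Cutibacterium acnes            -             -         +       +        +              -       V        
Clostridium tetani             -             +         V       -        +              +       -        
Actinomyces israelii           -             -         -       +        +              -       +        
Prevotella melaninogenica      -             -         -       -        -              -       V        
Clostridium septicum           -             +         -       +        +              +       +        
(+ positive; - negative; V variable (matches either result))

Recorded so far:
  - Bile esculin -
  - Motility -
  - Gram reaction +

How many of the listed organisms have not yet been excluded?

4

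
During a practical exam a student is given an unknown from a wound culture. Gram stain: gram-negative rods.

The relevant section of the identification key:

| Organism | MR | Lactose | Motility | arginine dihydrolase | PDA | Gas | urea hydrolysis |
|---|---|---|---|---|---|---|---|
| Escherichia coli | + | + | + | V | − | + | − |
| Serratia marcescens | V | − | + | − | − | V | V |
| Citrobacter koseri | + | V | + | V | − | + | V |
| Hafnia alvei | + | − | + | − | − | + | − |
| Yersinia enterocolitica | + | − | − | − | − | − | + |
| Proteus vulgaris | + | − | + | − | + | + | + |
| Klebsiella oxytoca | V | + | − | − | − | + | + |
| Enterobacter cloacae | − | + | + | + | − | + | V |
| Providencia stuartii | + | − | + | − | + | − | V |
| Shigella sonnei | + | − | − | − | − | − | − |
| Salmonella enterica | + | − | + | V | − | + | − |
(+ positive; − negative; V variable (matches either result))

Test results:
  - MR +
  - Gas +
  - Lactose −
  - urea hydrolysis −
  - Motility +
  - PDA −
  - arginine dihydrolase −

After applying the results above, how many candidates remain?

4

MR +: excludes Enterobacter cloacae — 10 left.
urea hydrolysis −: excludes Yersinia enterocolitica, Proteus vulgaris, Klebsiella oxytoca — 7 left.
PDA −: excludes Providencia stuartii — 6 left.
Gas +: excludes Shigella sonnei — 5 left.
Motility +: all 5 remaining candidates are consistent.
Lactose −: excludes Escherichia coli — 4 left.
arginine dihydrolase −: all 4 remaining candidates are consistent.
Still consistent: Citrobacter koseri, Hafnia alvei, Salmonella enterica, Serratia marcescens.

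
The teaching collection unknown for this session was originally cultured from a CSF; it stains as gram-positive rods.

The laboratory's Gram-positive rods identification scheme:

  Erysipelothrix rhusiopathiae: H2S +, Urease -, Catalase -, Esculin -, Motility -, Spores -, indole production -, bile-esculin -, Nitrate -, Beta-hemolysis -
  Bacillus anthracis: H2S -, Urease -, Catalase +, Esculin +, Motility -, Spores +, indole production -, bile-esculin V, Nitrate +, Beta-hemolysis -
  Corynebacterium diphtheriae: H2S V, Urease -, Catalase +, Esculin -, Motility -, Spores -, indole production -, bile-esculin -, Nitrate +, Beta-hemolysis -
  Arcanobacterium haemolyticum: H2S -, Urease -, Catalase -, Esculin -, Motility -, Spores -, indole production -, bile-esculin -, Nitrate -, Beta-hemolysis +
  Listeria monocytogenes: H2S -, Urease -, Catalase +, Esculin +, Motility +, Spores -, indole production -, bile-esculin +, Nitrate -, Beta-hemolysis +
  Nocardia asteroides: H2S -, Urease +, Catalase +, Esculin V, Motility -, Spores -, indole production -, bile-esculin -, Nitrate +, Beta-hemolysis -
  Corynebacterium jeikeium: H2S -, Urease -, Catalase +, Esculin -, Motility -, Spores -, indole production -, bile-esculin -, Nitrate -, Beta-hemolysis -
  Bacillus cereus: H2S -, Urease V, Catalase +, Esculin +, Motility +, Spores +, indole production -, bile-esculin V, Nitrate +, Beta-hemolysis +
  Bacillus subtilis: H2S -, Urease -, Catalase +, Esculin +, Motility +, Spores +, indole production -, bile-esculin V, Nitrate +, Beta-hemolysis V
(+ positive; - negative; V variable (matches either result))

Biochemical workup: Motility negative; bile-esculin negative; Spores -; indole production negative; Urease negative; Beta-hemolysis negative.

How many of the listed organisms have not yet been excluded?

3

Beta-hemolysis -: excludes Arcanobacterium haemolyticum, Listeria monocytogenes, Bacillus cereus — 6 left.
Motility -: excludes Bacillus subtilis — 5 left.
indole production -: all 5 remaining candidates are consistent.
bile-esculin -: all 5 remaining candidates are consistent.
Spores -: excludes Bacillus anthracis — 4 left.
Urease -: excludes Nocardia asteroides — 3 left.
Still consistent: Corynebacterium diphtheriae, Corynebacterium jeikeium, Erysipelothrix rhusiopathiae.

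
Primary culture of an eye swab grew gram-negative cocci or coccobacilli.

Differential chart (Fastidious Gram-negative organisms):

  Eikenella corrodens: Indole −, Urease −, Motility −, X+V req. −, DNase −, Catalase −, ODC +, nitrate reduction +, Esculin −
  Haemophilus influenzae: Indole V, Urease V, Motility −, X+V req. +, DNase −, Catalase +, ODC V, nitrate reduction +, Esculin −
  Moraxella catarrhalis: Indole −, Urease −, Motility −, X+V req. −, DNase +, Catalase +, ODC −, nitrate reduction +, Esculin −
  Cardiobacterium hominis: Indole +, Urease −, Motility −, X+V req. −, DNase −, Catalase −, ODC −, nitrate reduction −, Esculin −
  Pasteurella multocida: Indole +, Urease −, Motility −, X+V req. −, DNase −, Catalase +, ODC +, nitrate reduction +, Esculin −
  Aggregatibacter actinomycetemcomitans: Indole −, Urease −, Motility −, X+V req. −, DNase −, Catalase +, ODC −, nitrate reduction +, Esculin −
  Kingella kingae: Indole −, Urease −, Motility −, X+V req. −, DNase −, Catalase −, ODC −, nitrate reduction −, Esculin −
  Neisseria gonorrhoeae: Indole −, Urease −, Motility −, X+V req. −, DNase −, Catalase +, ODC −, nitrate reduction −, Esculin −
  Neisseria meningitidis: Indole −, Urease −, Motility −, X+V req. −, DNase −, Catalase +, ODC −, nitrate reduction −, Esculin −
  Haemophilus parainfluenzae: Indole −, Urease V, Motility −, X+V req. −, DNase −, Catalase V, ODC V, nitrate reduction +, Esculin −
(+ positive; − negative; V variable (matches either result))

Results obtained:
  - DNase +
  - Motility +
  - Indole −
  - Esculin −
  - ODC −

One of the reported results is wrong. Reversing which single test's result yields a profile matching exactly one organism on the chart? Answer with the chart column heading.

As reported, no row in the chart matches all 5 reactions.
Reversing DNase → still no organism matches.
Reversing Indole → still no organism matches.
Reversing Esculin → still no organism matches.
Reversing Motility (to −) → unique match: Moraxella catarrhalis.
Reversing ODC → still no organism matches.

Motility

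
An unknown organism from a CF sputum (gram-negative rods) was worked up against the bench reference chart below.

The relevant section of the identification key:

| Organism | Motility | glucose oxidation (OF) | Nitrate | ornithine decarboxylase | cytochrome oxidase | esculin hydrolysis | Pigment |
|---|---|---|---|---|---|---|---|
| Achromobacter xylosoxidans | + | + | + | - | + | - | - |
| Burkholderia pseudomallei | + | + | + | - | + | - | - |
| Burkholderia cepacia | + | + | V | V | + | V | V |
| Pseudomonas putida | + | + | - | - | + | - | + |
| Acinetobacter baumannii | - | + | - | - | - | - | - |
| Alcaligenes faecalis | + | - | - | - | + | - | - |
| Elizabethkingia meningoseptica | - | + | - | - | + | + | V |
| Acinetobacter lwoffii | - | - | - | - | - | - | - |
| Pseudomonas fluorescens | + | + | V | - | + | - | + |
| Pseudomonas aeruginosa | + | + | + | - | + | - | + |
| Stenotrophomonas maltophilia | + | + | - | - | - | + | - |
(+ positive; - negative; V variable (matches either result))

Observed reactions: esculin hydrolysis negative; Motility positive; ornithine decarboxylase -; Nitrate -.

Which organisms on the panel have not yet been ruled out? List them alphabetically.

ornithine decarboxylase -: all 11 remaining candidates are consistent.
esculin hydrolysis -: excludes Elizabethkingia meningoseptica, Stenotrophomonas maltophilia — 9 left.
Motility +: excludes Acinetobacter baumannii, Acinetobacter lwoffii — 7 left.
Nitrate -: excludes Achromobacter xylosoxidans, Burkholderia pseudomallei, Pseudomonas aeruginosa — 4 left.

Alcaligenes faecalis, Burkholderia cepacia, Pseudomonas fluorescens, Pseudomonas putida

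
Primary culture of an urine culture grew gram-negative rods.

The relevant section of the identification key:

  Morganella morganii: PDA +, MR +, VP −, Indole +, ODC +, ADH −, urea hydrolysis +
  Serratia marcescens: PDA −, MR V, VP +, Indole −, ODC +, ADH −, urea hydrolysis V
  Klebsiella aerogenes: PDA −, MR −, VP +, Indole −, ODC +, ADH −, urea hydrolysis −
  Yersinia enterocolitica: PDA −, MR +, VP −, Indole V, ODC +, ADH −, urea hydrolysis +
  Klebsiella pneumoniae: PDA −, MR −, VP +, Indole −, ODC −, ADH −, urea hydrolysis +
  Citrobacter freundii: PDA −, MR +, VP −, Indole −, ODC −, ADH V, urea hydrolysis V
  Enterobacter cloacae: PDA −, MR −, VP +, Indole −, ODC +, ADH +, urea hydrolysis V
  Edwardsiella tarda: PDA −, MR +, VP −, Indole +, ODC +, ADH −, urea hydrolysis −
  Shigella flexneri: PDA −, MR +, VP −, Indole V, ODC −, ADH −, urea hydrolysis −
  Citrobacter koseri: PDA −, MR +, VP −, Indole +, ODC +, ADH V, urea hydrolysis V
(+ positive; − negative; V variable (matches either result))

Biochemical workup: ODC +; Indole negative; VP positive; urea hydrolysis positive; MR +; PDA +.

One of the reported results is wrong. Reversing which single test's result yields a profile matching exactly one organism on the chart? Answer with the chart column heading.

PDA

As reported, no row in the chart matches all 6 reactions.
Reversing PDA (to −) → unique match: Serratia marcescens.
Reversing urea hydrolysis → still no organism matches.
Reversing ODC → still no organism matches.
Reversing VP → still no organism matches.
Reversing Indole → still no organism matches.
Reversing MR → still no organism matches.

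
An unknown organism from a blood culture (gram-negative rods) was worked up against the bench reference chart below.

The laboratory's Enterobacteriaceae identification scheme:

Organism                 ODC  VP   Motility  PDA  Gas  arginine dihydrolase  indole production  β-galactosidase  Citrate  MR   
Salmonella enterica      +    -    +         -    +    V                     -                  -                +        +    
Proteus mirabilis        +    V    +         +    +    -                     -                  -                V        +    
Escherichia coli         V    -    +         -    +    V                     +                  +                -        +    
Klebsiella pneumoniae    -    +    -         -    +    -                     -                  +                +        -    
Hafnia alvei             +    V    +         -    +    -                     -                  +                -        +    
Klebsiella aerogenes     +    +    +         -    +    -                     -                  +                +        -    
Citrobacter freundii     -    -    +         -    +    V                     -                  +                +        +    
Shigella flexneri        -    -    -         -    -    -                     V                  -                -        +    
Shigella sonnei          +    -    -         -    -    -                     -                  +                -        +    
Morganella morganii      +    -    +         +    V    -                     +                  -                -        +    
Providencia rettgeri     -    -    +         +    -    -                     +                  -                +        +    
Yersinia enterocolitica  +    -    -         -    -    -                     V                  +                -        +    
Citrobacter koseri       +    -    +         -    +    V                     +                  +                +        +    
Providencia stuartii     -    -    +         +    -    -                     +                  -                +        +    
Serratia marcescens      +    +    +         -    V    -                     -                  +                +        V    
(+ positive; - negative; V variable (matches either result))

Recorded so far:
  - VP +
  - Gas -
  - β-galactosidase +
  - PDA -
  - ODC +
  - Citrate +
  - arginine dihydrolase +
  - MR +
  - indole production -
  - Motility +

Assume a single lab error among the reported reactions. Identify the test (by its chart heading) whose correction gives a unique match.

arginine dihydrolase

As reported, no row in the chart matches all 10 reactions.
Reversing MR → still no organism matches.
Reversing PDA → still no organism matches.
Reversing β-galactosidase → still no organism matches.
Reversing indole production → still no organism matches.
Reversing Motility → still no organism matches.
Reversing Citrate → still no organism matches.
Reversing Gas → still no organism matches.
Reversing arginine dihydrolase (to -) → unique match: Serratia marcescens.
Reversing ODC → still no organism matches.
Reversing VP → still no organism matches.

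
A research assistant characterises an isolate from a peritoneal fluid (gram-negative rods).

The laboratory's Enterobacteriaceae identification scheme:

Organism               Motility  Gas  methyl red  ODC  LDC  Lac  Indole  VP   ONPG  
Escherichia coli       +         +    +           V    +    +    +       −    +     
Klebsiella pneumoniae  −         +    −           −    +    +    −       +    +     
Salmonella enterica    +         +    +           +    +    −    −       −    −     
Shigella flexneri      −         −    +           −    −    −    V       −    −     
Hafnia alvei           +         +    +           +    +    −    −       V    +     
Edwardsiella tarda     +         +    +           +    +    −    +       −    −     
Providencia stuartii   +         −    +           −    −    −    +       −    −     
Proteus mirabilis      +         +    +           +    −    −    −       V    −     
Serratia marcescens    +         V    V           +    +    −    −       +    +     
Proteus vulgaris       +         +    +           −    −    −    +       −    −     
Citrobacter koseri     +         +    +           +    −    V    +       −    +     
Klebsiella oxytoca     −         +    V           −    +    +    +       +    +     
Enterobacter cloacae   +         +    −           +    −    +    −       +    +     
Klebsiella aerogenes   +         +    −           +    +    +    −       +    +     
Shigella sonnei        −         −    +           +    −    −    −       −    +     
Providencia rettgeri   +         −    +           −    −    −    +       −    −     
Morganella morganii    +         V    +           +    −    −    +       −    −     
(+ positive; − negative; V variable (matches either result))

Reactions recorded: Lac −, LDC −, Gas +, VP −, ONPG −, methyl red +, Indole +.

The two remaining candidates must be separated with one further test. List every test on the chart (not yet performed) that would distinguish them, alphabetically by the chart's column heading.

Gas +: excludes Shigella flexneri, Providencia stuartii, Shigella sonnei, Providencia rettgeri — 13 left.
VP −: excludes 5 organisms — 8 left.
methyl red +: all 8 remaining candidates are consistent.
Lac −: excludes Escherichia coli — 7 left.
LDC −: excludes Salmonella enterica, Hafnia alvei, Edwardsiella tarda — 4 left.
ONPG −: excludes Citrobacter koseri — 3 left.
Indole +: excludes Proteus mirabilis — 2 left.
Two candidates remain: Morganella morganii and Proteus vulgaris.
  Motility: + vs + — same for both, does not separate.
  ODC: Morganella morganii +, Proteus vulgaris − — discriminates.

ODC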